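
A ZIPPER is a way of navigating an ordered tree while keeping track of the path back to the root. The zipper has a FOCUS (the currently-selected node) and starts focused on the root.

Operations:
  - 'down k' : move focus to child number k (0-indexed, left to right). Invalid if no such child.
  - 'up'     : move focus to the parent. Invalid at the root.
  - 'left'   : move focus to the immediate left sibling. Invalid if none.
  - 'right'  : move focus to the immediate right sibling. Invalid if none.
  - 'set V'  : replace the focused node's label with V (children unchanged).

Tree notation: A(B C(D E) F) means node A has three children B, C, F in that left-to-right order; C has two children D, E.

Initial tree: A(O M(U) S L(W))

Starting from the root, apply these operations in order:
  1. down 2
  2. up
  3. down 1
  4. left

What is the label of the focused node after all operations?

Step 1 (down 2): focus=S path=2 depth=1 children=[] left=['O', 'M'] right=['L'] parent=A
Step 2 (up): focus=A path=root depth=0 children=['O', 'M', 'S', 'L'] (at root)
Step 3 (down 1): focus=M path=1 depth=1 children=['U'] left=['O'] right=['S', 'L'] parent=A
Step 4 (left): focus=O path=0 depth=1 children=[] left=[] right=['M', 'S', 'L'] parent=A

Answer: O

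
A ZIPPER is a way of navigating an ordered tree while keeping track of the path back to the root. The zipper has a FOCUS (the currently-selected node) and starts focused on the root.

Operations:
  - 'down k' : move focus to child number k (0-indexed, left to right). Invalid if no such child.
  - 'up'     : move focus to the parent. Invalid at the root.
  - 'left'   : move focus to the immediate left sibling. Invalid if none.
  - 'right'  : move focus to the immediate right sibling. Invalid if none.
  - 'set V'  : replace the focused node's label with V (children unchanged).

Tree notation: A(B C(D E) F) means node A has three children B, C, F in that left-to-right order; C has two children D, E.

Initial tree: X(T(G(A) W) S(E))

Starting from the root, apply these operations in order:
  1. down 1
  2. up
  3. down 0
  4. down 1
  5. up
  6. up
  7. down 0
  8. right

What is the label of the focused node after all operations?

Step 1 (down 1): focus=S path=1 depth=1 children=['E'] left=['T'] right=[] parent=X
Step 2 (up): focus=X path=root depth=0 children=['T', 'S'] (at root)
Step 3 (down 0): focus=T path=0 depth=1 children=['G', 'W'] left=[] right=['S'] parent=X
Step 4 (down 1): focus=W path=0/1 depth=2 children=[] left=['G'] right=[] parent=T
Step 5 (up): focus=T path=0 depth=1 children=['G', 'W'] left=[] right=['S'] parent=X
Step 6 (up): focus=X path=root depth=0 children=['T', 'S'] (at root)
Step 7 (down 0): focus=T path=0 depth=1 children=['G', 'W'] left=[] right=['S'] parent=X
Step 8 (right): focus=S path=1 depth=1 children=['E'] left=['T'] right=[] parent=X

Answer: S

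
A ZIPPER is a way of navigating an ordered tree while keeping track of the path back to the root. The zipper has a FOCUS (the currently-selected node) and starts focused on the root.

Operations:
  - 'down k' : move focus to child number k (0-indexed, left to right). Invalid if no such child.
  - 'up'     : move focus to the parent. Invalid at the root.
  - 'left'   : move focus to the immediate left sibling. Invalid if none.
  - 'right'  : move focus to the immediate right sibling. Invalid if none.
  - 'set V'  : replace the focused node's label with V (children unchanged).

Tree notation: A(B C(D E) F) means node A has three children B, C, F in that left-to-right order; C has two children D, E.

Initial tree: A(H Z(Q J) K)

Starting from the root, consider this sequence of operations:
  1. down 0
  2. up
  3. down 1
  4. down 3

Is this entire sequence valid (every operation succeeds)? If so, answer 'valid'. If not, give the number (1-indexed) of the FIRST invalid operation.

Step 1 (down 0): focus=H path=0 depth=1 children=[] left=[] right=['Z', 'K'] parent=A
Step 2 (up): focus=A path=root depth=0 children=['H', 'Z', 'K'] (at root)
Step 3 (down 1): focus=Z path=1 depth=1 children=['Q', 'J'] left=['H'] right=['K'] parent=A
Step 4 (down 3): INVALID

Answer: 4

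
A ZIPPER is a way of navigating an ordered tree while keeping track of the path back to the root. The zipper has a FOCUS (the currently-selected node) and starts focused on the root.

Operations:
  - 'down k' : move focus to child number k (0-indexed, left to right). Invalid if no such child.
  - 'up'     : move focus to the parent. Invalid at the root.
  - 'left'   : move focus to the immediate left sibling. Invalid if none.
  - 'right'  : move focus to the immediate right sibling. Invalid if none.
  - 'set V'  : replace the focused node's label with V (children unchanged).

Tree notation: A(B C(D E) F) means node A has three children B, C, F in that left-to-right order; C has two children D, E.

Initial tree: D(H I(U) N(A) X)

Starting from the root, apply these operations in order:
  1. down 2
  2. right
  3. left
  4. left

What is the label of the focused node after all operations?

Step 1 (down 2): focus=N path=2 depth=1 children=['A'] left=['H', 'I'] right=['X'] parent=D
Step 2 (right): focus=X path=3 depth=1 children=[] left=['H', 'I', 'N'] right=[] parent=D
Step 3 (left): focus=N path=2 depth=1 children=['A'] left=['H', 'I'] right=['X'] parent=D
Step 4 (left): focus=I path=1 depth=1 children=['U'] left=['H'] right=['N', 'X'] parent=D

Answer: I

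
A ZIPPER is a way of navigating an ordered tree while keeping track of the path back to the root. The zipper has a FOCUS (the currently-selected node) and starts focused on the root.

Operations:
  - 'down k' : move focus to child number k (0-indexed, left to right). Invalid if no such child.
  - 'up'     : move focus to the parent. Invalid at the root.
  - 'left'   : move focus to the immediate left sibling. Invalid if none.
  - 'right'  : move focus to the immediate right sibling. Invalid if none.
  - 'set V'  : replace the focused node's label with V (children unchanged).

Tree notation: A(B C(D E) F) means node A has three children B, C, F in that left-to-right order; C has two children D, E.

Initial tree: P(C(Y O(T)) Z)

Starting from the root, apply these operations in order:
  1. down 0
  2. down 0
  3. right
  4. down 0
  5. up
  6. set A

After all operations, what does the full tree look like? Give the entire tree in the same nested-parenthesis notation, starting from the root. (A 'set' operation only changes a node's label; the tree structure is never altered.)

Step 1 (down 0): focus=C path=0 depth=1 children=['Y', 'O'] left=[] right=['Z'] parent=P
Step 2 (down 0): focus=Y path=0/0 depth=2 children=[] left=[] right=['O'] parent=C
Step 3 (right): focus=O path=0/1 depth=2 children=['T'] left=['Y'] right=[] parent=C
Step 4 (down 0): focus=T path=0/1/0 depth=3 children=[] left=[] right=[] parent=O
Step 5 (up): focus=O path=0/1 depth=2 children=['T'] left=['Y'] right=[] parent=C
Step 6 (set A): focus=A path=0/1 depth=2 children=['T'] left=['Y'] right=[] parent=C

Answer: P(C(Y A(T)) Z)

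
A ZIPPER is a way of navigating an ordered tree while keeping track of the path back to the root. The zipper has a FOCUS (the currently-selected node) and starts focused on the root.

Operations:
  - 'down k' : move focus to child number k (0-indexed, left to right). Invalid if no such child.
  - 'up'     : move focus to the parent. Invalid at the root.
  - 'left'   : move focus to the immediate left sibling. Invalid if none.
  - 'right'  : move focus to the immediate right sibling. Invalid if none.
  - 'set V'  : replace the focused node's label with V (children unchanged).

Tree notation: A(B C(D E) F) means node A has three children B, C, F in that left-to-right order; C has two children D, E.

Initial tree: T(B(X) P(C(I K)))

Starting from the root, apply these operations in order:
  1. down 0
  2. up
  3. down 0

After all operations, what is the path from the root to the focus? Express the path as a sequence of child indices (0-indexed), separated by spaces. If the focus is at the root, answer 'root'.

Step 1 (down 0): focus=B path=0 depth=1 children=['X'] left=[] right=['P'] parent=T
Step 2 (up): focus=T path=root depth=0 children=['B', 'P'] (at root)
Step 3 (down 0): focus=B path=0 depth=1 children=['X'] left=[] right=['P'] parent=T

Answer: 0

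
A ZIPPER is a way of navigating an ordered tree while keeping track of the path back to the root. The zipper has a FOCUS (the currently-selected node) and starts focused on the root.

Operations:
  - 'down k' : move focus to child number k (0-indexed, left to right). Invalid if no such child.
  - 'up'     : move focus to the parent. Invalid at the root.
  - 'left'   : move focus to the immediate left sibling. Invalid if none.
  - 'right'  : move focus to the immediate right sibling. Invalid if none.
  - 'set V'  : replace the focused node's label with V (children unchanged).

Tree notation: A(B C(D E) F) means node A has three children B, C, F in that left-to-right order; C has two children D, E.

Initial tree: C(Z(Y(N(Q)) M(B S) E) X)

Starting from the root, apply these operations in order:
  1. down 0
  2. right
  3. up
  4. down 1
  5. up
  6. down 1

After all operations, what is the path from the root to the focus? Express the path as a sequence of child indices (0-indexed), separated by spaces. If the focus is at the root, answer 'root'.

Answer: 1

Derivation:
Step 1 (down 0): focus=Z path=0 depth=1 children=['Y', 'M', 'E'] left=[] right=['X'] parent=C
Step 2 (right): focus=X path=1 depth=1 children=[] left=['Z'] right=[] parent=C
Step 3 (up): focus=C path=root depth=0 children=['Z', 'X'] (at root)
Step 4 (down 1): focus=X path=1 depth=1 children=[] left=['Z'] right=[] parent=C
Step 5 (up): focus=C path=root depth=0 children=['Z', 'X'] (at root)
Step 6 (down 1): focus=X path=1 depth=1 children=[] left=['Z'] right=[] parent=C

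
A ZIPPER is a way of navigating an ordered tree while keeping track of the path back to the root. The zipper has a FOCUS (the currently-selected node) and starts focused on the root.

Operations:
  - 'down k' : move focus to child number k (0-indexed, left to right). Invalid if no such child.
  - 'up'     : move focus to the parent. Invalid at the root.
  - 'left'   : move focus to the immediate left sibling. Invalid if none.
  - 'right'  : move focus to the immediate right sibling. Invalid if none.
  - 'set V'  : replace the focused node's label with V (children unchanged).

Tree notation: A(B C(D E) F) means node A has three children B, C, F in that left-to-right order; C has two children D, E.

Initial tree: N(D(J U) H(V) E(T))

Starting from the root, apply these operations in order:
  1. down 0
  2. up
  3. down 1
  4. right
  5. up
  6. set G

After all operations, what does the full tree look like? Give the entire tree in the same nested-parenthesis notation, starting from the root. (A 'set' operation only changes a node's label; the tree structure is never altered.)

Answer: G(D(J U) H(V) E(T))

Derivation:
Step 1 (down 0): focus=D path=0 depth=1 children=['J', 'U'] left=[] right=['H', 'E'] parent=N
Step 2 (up): focus=N path=root depth=0 children=['D', 'H', 'E'] (at root)
Step 3 (down 1): focus=H path=1 depth=1 children=['V'] left=['D'] right=['E'] parent=N
Step 4 (right): focus=E path=2 depth=1 children=['T'] left=['D', 'H'] right=[] parent=N
Step 5 (up): focus=N path=root depth=0 children=['D', 'H', 'E'] (at root)
Step 6 (set G): focus=G path=root depth=0 children=['D', 'H', 'E'] (at root)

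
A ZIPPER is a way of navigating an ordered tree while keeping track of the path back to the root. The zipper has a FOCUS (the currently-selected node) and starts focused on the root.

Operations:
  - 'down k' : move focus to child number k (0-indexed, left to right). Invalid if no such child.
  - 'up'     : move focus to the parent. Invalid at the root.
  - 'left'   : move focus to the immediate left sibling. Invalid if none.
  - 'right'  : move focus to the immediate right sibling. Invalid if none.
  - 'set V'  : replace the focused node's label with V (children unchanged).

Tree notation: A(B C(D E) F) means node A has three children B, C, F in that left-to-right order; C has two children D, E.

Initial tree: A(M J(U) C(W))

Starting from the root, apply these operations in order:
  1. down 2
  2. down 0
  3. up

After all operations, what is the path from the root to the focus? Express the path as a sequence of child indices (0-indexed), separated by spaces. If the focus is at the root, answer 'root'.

Answer: 2

Derivation:
Step 1 (down 2): focus=C path=2 depth=1 children=['W'] left=['M', 'J'] right=[] parent=A
Step 2 (down 0): focus=W path=2/0 depth=2 children=[] left=[] right=[] parent=C
Step 3 (up): focus=C path=2 depth=1 children=['W'] left=['M', 'J'] right=[] parent=A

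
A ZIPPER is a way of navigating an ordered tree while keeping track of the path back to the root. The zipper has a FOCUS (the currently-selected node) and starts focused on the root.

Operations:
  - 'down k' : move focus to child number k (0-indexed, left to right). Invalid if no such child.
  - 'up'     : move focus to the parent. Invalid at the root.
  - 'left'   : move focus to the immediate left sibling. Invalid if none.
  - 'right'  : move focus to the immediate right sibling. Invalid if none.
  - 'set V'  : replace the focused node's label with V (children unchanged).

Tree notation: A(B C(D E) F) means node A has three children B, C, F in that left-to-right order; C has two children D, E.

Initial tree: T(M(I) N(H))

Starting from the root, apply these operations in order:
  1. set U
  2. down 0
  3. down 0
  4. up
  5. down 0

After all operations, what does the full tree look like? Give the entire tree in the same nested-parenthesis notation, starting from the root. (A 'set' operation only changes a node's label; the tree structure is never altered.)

Answer: U(M(I) N(H))

Derivation:
Step 1 (set U): focus=U path=root depth=0 children=['M', 'N'] (at root)
Step 2 (down 0): focus=M path=0 depth=1 children=['I'] left=[] right=['N'] parent=U
Step 3 (down 0): focus=I path=0/0 depth=2 children=[] left=[] right=[] parent=M
Step 4 (up): focus=M path=0 depth=1 children=['I'] left=[] right=['N'] parent=U
Step 5 (down 0): focus=I path=0/0 depth=2 children=[] left=[] right=[] parent=M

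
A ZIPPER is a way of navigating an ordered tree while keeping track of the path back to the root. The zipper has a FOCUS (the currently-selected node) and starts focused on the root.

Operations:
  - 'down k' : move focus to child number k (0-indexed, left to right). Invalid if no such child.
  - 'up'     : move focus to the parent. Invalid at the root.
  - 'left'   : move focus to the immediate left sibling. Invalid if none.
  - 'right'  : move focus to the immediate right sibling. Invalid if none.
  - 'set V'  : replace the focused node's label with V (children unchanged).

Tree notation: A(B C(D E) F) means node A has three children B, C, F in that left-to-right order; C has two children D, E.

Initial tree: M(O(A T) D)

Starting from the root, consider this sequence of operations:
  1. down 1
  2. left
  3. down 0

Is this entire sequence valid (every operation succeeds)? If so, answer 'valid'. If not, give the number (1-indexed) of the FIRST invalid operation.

Step 1 (down 1): focus=D path=1 depth=1 children=[] left=['O'] right=[] parent=M
Step 2 (left): focus=O path=0 depth=1 children=['A', 'T'] left=[] right=['D'] parent=M
Step 3 (down 0): focus=A path=0/0 depth=2 children=[] left=[] right=['T'] parent=O

Answer: valid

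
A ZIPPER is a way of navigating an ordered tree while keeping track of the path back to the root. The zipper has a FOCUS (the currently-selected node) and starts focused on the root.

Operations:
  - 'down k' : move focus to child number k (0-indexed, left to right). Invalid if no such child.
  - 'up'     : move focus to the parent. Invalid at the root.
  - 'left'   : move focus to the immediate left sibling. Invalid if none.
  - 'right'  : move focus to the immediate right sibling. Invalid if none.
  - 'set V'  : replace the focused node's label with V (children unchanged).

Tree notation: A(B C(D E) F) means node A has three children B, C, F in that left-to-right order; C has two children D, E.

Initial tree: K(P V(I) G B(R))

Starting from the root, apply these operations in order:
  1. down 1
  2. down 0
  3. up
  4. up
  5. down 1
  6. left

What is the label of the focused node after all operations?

Step 1 (down 1): focus=V path=1 depth=1 children=['I'] left=['P'] right=['G', 'B'] parent=K
Step 2 (down 0): focus=I path=1/0 depth=2 children=[] left=[] right=[] parent=V
Step 3 (up): focus=V path=1 depth=1 children=['I'] left=['P'] right=['G', 'B'] parent=K
Step 4 (up): focus=K path=root depth=0 children=['P', 'V', 'G', 'B'] (at root)
Step 5 (down 1): focus=V path=1 depth=1 children=['I'] left=['P'] right=['G', 'B'] parent=K
Step 6 (left): focus=P path=0 depth=1 children=[] left=[] right=['V', 'G', 'B'] parent=K

Answer: P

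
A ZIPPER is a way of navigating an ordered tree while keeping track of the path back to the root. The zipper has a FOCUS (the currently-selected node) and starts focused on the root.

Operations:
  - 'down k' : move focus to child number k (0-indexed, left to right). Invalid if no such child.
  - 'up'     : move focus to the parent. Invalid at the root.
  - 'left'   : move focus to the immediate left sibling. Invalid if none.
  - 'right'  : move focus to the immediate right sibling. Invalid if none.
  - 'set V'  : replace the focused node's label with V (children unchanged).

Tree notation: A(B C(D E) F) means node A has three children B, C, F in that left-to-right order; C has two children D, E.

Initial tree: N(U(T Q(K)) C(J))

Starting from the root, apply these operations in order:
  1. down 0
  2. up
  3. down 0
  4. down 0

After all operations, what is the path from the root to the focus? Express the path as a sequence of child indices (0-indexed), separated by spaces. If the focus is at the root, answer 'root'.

Step 1 (down 0): focus=U path=0 depth=1 children=['T', 'Q'] left=[] right=['C'] parent=N
Step 2 (up): focus=N path=root depth=0 children=['U', 'C'] (at root)
Step 3 (down 0): focus=U path=0 depth=1 children=['T', 'Q'] left=[] right=['C'] parent=N
Step 4 (down 0): focus=T path=0/0 depth=2 children=[] left=[] right=['Q'] parent=U

Answer: 0 0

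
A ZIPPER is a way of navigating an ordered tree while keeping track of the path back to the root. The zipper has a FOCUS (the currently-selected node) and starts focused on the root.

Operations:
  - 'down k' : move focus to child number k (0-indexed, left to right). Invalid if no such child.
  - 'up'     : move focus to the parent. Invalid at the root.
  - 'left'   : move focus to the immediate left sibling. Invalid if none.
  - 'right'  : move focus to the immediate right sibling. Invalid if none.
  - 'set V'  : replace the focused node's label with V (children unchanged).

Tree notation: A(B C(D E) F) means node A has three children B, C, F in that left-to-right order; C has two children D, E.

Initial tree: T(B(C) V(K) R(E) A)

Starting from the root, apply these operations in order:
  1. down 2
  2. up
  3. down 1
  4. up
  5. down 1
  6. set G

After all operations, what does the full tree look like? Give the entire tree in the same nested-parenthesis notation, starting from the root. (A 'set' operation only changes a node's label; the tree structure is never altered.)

Answer: T(B(C) G(K) R(E) A)

Derivation:
Step 1 (down 2): focus=R path=2 depth=1 children=['E'] left=['B', 'V'] right=['A'] parent=T
Step 2 (up): focus=T path=root depth=0 children=['B', 'V', 'R', 'A'] (at root)
Step 3 (down 1): focus=V path=1 depth=1 children=['K'] left=['B'] right=['R', 'A'] parent=T
Step 4 (up): focus=T path=root depth=0 children=['B', 'V', 'R', 'A'] (at root)
Step 5 (down 1): focus=V path=1 depth=1 children=['K'] left=['B'] right=['R', 'A'] parent=T
Step 6 (set G): focus=G path=1 depth=1 children=['K'] left=['B'] right=['R', 'A'] parent=T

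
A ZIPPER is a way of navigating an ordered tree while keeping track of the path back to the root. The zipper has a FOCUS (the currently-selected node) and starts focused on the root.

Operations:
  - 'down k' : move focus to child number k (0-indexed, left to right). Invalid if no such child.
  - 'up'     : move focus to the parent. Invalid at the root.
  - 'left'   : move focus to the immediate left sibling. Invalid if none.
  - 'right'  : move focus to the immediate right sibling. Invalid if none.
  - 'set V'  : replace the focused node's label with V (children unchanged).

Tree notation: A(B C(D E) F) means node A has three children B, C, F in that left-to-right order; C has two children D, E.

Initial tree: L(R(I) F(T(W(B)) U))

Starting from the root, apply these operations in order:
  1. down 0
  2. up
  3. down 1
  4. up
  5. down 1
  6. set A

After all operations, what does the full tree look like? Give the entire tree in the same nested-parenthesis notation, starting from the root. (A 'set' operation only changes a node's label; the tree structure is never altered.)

Step 1 (down 0): focus=R path=0 depth=1 children=['I'] left=[] right=['F'] parent=L
Step 2 (up): focus=L path=root depth=0 children=['R', 'F'] (at root)
Step 3 (down 1): focus=F path=1 depth=1 children=['T', 'U'] left=['R'] right=[] parent=L
Step 4 (up): focus=L path=root depth=0 children=['R', 'F'] (at root)
Step 5 (down 1): focus=F path=1 depth=1 children=['T', 'U'] left=['R'] right=[] parent=L
Step 6 (set A): focus=A path=1 depth=1 children=['T', 'U'] left=['R'] right=[] parent=L

Answer: L(R(I) A(T(W(B)) U))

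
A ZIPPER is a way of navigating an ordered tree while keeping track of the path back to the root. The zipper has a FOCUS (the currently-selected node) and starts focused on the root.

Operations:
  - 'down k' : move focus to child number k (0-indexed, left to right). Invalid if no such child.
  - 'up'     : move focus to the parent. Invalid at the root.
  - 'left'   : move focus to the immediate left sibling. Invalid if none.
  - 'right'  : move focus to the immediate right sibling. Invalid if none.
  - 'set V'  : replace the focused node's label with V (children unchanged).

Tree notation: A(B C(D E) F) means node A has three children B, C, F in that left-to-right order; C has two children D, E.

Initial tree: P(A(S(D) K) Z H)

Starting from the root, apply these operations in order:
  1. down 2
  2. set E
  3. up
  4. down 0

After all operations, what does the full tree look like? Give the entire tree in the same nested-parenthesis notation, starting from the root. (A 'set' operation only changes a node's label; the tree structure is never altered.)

Step 1 (down 2): focus=H path=2 depth=1 children=[] left=['A', 'Z'] right=[] parent=P
Step 2 (set E): focus=E path=2 depth=1 children=[] left=['A', 'Z'] right=[] parent=P
Step 3 (up): focus=P path=root depth=0 children=['A', 'Z', 'E'] (at root)
Step 4 (down 0): focus=A path=0 depth=1 children=['S', 'K'] left=[] right=['Z', 'E'] parent=P

Answer: P(A(S(D) K) Z E)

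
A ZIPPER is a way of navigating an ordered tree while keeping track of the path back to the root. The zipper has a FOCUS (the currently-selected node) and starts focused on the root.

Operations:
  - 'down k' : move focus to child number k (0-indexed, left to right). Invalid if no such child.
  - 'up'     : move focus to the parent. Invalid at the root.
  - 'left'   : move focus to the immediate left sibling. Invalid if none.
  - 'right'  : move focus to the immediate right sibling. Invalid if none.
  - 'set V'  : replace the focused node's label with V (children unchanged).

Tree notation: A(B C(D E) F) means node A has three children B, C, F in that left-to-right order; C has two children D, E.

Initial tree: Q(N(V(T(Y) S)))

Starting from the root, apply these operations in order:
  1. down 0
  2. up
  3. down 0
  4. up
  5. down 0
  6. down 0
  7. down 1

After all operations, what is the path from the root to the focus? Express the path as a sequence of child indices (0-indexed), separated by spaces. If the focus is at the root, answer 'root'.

Step 1 (down 0): focus=N path=0 depth=1 children=['V'] left=[] right=[] parent=Q
Step 2 (up): focus=Q path=root depth=0 children=['N'] (at root)
Step 3 (down 0): focus=N path=0 depth=1 children=['V'] left=[] right=[] parent=Q
Step 4 (up): focus=Q path=root depth=0 children=['N'] (at root)
Step 5 (down 0): focus=N path=0 depth=1 children=['V'] left=[] right=[] parent=Q
Step 6 (down 0): focus=V path=0/0 depth=2 children=['T', 'S'] left=[] right=[] parent=N
Step 7 (down 1): focus=S path=0/0/1 depth=3 children=[] left=['T'] right=[] parent=V

Answer: 0 0 1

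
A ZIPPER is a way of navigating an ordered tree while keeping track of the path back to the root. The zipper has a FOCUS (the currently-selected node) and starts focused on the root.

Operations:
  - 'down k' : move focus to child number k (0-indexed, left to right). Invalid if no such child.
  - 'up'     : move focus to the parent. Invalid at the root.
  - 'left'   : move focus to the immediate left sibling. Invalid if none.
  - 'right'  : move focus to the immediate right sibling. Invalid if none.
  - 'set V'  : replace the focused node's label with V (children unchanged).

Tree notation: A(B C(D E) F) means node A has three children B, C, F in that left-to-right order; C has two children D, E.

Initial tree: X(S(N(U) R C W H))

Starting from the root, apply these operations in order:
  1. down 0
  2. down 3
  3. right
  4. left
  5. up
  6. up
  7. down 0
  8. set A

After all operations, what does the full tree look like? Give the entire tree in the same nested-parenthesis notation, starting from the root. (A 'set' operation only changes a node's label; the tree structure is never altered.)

Answer: X(A(N(U) R C W H))

Derivation:
Step 1 (down 0): focus=S path=0 depth=1 children=['N', 'R', 'C', 'W', 'H'] left=[] right=[] parent=X
Step 2 (down 3): focus=W path=0/3 depth=2 children=[] left=['N', 'R', 'C'] right=['H'] parent=S
Step 3 (right): focus=H path=0/4 depth=2 children=[] left=['N', 'R', 'C', 'W'] right=[] parent=S
Step 4 (left): focus=W path=0/3 depth=2 children=[] left=['N', 'R', 'C'] right=['H'] parent=S
Step 5 (up): focus=S path=0 depth=1 children=['N', 'R', 'C', 'W', 'H'] left=[] right=[] parent=X
Step 6 (up): focus=X path=root depth=0 children=['S'] (at root)
Step 7 (down 0): focus=S path=0 depth=1 children=['N', 'R', 'C', 'W', 'H'] left=[] right=[] parent=X
Step 8 (set A): focus=A path=0 depth=1 children=['N', 'R', 'C', 'W', 'H'] left=[] right=[] parent=X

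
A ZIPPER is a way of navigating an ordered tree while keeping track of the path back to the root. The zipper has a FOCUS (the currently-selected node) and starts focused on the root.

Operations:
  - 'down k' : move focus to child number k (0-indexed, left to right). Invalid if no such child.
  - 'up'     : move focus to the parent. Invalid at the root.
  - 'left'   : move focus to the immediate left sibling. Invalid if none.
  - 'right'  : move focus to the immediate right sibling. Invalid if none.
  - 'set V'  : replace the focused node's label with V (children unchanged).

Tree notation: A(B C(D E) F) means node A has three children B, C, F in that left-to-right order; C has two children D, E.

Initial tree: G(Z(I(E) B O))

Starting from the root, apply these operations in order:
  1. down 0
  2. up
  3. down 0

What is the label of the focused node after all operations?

Step 1 (down 0): focus=Z path=0 depth=1 children=['I', 'B', 'O'] left=[] right=[] parent=G
Step 2 (up): focus=G path=root depth=0 children=['Z'] (at root)
Step 3 (down 0): focus=Z path=0 depth=1 children=['I', 'B', 'O'] left=[] right=[] parent=G

Answer: Z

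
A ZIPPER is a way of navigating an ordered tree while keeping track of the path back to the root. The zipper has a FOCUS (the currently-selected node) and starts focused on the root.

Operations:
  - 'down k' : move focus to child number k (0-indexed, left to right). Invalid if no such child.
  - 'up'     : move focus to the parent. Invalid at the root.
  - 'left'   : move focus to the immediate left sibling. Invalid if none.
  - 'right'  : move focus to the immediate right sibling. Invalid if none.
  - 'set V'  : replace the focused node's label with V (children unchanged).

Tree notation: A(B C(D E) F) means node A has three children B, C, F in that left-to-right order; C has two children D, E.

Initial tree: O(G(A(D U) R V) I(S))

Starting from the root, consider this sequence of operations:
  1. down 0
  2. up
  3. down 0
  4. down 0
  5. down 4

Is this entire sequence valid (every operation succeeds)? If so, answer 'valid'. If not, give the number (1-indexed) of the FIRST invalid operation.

Step 1 (down 0): focus=G path=0 depth=1 children=['A', 'R', 'V'] left=[] right=['I'] parent=O
Step 2 (up): focus=O path=root depth=0 children=['G', 'I'] (at root)
Step 3 (down 0): focus=G path=0 depth=1 children=['A', 'R', 'V'] left=[] right=['I'] parent=O
Step 4 (down 0): focus=A path=0/0 depth=2 children=['D', 'U'] left=[] right=['R', 'V'] parent=G
Step 5 (down 4): INVALID

Answer: 5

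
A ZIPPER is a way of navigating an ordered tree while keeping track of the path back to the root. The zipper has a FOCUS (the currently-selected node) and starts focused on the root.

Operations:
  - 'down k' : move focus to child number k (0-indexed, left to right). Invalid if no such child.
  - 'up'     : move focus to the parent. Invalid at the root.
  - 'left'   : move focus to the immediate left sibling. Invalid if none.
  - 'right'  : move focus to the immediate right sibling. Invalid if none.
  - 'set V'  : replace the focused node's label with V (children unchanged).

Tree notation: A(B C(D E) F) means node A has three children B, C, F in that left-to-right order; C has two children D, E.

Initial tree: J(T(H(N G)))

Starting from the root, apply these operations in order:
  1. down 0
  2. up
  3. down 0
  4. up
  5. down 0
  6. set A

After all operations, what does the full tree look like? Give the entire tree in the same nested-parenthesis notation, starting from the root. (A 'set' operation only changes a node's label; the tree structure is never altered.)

Step 1 (down 0): focus=T path=0 depth=1 children=['H'] left=[] right=[] parent=J
Step 2 (up): focus=J path=root depth=0 children=['T'] (at root)
Step 3 (down 0): focus=T path=0 depth=1 children=['H'] left=[] right=[] parent=J
Step 4 (up): focus=J path=root depth=0 children=['T'] (at root)
Step 5 (down 0): focus=T path=0 depth=1 children=['H'] left=[] right=[] parent=J
Step 6 (set A): focus=A path=0 depth=1 children=['H'] left=[] right=[] parent=J

Answer: J(A(H(N G)))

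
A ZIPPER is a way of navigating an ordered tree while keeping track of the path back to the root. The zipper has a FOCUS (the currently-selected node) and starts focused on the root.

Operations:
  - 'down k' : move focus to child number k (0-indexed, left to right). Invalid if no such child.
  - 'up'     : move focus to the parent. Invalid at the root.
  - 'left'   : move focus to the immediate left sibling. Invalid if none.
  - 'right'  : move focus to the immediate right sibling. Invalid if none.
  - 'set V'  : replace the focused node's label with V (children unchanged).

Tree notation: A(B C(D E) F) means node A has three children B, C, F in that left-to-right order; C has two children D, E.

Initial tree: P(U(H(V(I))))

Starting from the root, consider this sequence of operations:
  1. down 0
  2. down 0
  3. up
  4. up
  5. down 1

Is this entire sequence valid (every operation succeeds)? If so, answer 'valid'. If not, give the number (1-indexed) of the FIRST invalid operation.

Answer: 5

Derivation:
Step 1 (down 0): focus=U path=0 depth=1 children=['H'] left=[] right=[] parent=P
Step 2 (down 0): focus=H path=0/0 depth=2 children=['V'] left=[] right=[] parent=U
Step 3 (up): focus=U path=0 depth=1 children=['H'] left=[] right=[] parent=P
Step 4 (up): focus=P path=root depth=0 children=['U'] (at root)
Step 5 (down 1): INVALID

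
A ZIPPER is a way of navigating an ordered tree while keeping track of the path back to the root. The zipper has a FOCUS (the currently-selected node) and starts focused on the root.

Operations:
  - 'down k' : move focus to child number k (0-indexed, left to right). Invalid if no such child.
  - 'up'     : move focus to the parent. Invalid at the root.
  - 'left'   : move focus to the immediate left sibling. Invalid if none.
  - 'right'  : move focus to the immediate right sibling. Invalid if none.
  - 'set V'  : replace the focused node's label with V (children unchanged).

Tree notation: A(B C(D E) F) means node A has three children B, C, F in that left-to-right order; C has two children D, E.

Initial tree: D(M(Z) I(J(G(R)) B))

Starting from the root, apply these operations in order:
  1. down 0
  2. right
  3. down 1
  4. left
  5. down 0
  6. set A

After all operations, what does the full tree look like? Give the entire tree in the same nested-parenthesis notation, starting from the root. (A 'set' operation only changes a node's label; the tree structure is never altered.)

Step 1 (down 0): focus=M path=0 depth=1 children=['Z'] left=[] right=['I'] parent=D
Step 2 (right): focus=I path=1 depth=1 children=['J', 'B'] left=['M'] right=[] parent=D
Step 3 (down 1): focus=B path=1/1 depth=2 children=[] left=['J'] right=[] parent=I
Step 4 (left): focus=J path=1/0 depth=2 children=['G'] left=[] right=['B'] parent=I
Step 5 (down 0): focus=G path=1/0/0 depth=3 children=['R'] left=[] right=[] parent=J
Step 6 (set A): focus=A path=1/0/0 depth=3 children=['R'] left=[] right=[] parent=J

Answer: D(M(Z) I(J(A(R)) B))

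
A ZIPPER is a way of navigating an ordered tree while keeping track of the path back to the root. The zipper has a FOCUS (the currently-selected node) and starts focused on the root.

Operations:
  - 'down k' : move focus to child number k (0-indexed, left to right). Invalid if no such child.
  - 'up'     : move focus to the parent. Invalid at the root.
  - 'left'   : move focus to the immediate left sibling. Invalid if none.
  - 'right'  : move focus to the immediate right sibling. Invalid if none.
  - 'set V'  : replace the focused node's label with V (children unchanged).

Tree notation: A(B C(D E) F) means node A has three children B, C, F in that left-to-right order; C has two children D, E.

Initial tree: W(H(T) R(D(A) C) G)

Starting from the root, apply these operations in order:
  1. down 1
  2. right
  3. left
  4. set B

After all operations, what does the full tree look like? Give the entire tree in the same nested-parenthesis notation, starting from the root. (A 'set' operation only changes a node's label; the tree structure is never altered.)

Answer: W(H(T) B(D(A) C) G)

Derivation:
Step 1 (down 1): focus=R path=1 depth=1 children=['D', 'C'] left=['H'] right=['G'] parent=W
Step 2 (right): focus=G path=2 depth=1 children=[] left=['H', 'R'] right=[] parent=W
Step 3 (left): focus=R path=1 depth=1 children=['D', 'C'] left=['H'] right=['G'] parent=W
Step 4 (set B): focus=B path=1 depth=1 children=['D', 'C'] left=['H'] right=['G'] parent=W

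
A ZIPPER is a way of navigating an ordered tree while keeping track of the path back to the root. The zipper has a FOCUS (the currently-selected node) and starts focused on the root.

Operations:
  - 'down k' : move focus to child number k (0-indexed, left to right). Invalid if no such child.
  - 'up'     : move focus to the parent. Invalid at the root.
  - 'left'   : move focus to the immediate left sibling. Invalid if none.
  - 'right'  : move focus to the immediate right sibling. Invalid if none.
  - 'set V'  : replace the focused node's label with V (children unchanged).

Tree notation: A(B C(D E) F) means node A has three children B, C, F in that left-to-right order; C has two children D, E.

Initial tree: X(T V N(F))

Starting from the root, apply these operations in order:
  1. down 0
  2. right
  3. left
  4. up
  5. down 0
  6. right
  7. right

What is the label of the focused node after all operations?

Step 1 (down 0): focus=T path=0 depth=1 children=[] left=[] right=['V', 'N'] parent=X
Step 2 (right): focus=V path=1 depth=1 children=[] left=['T'] right=['N'] parent=X
Step 3 (left): focus=T path=0 depth=1 children=[] left=[] right=['V', 'N'] parent=X
Step 4 (up): focus=X path=root depth=0 children=['T', 'V', 'N'] (at root)
Step 5 (down 0): focus=T path=0 depth=1 children=[] left=[] right=['V', 'N'] parent=X
Step 6 (right): focus=V path=1 depth=1 children=[] left=['T'] right=['N'] parent=X
Step 7 (right): focus=N path=2 depth=1 children=['F'] left=['T', 'V'] right=[] parent=X

Answer: N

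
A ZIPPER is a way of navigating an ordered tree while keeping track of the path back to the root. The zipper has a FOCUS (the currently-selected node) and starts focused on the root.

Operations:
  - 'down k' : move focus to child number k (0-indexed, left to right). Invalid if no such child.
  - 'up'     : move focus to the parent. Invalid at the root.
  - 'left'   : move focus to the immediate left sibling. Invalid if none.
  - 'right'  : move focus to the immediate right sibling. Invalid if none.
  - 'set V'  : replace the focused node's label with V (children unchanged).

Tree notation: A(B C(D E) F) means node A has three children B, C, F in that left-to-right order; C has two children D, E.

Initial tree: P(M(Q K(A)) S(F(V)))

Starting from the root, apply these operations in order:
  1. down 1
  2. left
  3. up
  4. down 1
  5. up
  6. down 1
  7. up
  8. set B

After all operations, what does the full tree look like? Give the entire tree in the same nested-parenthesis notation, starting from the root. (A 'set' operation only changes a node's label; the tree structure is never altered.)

Step 1 (down 1): focus=S path=1 depth=1 children=['F'] left=['M'] right=[] parent=P
Step 2 (left): focus=M path=0 depth=1 children=['Q', 'K'] left=[] right=['S'] parent=P
Step 3 (up): focus=P path=root depth=0 children=['M', 'S'] (at root)
Step 4 (down 1): focus=S path=1 depth=1 children=['F'] left=['M'] right=[] parent=P
Step 5 (up): focus=P path=root depth=0 children=['M', 'S'] (at root)
Step 6 (down 1): focus=S path=1 depth=1 children=['F'] left=['M'] right=[] parent=P
Step 7 (up): focus=P path=root depth=0 children=['M', 'S'] (at root)
Step 8 (set B): focus=B path=root depth=0 children=['M', 'S'] (at root)

Answer: B(M(Q K(A)) S(F(V)))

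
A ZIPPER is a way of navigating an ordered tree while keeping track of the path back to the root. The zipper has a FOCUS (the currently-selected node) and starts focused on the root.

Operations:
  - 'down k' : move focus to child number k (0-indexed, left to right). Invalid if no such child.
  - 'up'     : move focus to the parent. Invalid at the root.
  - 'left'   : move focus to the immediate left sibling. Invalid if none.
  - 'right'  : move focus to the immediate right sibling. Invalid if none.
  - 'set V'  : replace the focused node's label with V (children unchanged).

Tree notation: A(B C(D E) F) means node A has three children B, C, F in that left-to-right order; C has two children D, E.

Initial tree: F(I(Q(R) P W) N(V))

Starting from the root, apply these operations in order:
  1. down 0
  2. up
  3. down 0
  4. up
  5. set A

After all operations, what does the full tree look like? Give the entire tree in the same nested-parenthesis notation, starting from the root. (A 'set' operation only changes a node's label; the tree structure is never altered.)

Answer: A(I(Q(R) P W) N(V))

Derivation:
Step 1 (down 0): focus=I path=0 depth=1 children=['Q', 'P', 'W'] left=[] right=['N'] parent=F
Step 2 (up): focus=F path=root depth=0 children=['I', 'N'] (at root)
Step 3 (down 0): focus=I path=0 depth=1 children=['Q', 'P', 'W'] left=[] right=['N'] parent=F
Step 4 (up): focus=F path=root depth=0 children=['I', 'N'] (at root)
Step 5 (set A): focus=A path=root depth=0 children=['I', 'N'] (at root)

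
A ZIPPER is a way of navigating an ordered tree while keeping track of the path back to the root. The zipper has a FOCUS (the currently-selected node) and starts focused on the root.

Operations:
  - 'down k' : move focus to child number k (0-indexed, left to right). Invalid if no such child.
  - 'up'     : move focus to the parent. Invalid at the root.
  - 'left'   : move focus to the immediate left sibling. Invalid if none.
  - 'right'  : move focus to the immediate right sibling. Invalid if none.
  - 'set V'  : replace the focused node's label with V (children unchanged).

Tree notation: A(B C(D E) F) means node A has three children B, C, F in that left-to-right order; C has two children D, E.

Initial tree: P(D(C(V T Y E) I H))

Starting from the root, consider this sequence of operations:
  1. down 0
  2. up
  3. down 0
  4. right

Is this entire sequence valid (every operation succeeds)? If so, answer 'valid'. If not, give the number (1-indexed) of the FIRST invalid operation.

Answer: 4

Derivation:
Step 1 (down 0): focus=D path=0 depth=1 children=['C', 'I', 'H'] left=[] right=[] parent=P
Step 2 (up): focus=P path=root depth=0 children=['D'] (at root)
Step 3 (down 0): focus=D path=0 depth=1 children=['C', 'I', 'H'] left=[] right=[] parent=P
Step 4 (right): INVALID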